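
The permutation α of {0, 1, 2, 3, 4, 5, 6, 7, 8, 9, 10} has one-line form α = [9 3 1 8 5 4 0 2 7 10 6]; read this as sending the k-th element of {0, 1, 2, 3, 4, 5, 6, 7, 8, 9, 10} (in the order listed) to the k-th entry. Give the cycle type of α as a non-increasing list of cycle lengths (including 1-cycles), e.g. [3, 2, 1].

[5, 4, 2]

The disjoint cycles are (0 9 10 6)(1 3 8 7 2)(4 5), with lengths 5, 4, 2 in non-increasing order.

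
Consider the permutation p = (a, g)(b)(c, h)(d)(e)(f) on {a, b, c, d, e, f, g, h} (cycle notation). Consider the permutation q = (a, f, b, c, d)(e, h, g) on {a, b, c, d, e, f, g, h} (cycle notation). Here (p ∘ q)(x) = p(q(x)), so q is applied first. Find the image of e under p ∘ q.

(p ∘ q)(e) = p(q(e)). q(e) = h, then p(h) = c. So (p ∘ q)(e) = c.

c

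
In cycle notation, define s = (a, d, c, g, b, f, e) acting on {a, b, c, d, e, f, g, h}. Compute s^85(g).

b

g lies in the 7-cycle (a, d, c, g, b, f, e).
Powers repeat with period 7 on this cycle, and 85 mod 7 = 1, so s^85(g) = s^1(g).
Advancing 1 step from g: g → b.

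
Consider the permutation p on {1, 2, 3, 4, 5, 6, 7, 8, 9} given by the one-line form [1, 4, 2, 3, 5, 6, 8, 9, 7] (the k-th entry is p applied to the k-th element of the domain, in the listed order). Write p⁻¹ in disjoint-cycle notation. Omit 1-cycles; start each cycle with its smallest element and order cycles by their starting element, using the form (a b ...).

The cycle decomposition of p is (2 4 3)(7 8 9).
The inverse reverses every cycle; in canonical form, p⁻¹ = (2 3 4)(7 9 8).

(2 3 4)(7 9 8)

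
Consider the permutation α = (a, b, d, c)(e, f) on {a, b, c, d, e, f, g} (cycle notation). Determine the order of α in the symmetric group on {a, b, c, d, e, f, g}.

The disjoint cycles have lengths 4, 2, 1.
The order of α is the least common multiple of its cycle lengths: lcm(4, 2) = 4.

4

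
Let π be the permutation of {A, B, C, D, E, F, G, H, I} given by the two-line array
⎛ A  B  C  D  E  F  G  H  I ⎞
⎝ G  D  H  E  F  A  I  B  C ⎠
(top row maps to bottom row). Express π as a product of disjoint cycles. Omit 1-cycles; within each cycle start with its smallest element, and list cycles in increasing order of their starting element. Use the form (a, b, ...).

(A, G, I, C, H, B, D, E, F)

Iterating π from A gives A → G → I → C → H → B → D → E → F → A; that is the 9-cycle (A, G, I, C, H, B, D, E, F).
Continuing from each remaining unvisited element yields (A, G, I, C, H, B, D, E, F).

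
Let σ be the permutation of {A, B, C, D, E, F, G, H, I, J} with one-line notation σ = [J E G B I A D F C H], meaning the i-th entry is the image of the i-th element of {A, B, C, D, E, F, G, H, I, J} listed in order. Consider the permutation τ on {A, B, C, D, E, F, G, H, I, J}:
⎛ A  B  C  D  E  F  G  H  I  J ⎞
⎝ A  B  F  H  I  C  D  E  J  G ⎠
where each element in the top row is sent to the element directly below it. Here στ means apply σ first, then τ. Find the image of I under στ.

F

(στ)(I) = τ(σ(I)). σ(I) = C, then τ(C) = F. So (στ)(I) = F.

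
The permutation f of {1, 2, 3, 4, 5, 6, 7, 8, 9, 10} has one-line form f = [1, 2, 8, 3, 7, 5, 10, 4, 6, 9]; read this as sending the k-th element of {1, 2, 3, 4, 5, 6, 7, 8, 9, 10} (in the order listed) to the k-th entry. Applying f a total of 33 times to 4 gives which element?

4

Tracing 4 → 3 → … returns to 4 after 3 steps, so 4 lies in a 3-cycle (3 8 4).
Powers repeat with period 3 on this cycle, and 33 mod 3 = 0, so f^33(4) = f^0(4).
So f^33(4) = 4.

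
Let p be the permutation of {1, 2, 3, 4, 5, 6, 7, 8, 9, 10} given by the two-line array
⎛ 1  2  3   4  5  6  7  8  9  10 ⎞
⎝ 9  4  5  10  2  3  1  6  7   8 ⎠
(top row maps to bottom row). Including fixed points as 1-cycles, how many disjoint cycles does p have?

2

The cycle decomposition is (1, 9, 7)(2, 4, 10, 8, 6, 3, 5), which has 2 cycles (counting 1-cycles).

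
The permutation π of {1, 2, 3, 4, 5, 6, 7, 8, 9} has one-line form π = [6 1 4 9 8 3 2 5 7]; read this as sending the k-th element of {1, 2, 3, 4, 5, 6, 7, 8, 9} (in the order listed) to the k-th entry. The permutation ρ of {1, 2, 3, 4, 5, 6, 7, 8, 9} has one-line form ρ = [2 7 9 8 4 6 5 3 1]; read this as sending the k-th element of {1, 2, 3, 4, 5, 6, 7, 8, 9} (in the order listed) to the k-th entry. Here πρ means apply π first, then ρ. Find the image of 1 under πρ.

(πρ)(1) = ρ(π(1)). π(1) = 6, then ρ(6) = 6. So (πρ)(1) = 6.

6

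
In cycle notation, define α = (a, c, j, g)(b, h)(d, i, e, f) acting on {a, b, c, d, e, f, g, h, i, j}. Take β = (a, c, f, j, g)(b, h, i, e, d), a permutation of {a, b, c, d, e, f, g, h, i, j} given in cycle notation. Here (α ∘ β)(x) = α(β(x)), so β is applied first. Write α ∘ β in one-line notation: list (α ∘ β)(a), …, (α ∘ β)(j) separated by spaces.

(α ∘ β)(x) = α(β(x)). Computing each image: α(β(a)) = α(c) = j, α(β(b)) = α(h) = b, α(β(c)) = α(f) = d, α(β(d)) = α(b) = h, α(β(e)) = α(d) = i, α(β(f)) = α(j) = g, α(β(g)) = α(a) = c, α(β(h)) = α(i) = e, α(β(i)) = α(e) = f, α(β(j)) = α(g) = a.
Hence α ∘ β = [j b d h i g c e f a].

j b d h i g c e f a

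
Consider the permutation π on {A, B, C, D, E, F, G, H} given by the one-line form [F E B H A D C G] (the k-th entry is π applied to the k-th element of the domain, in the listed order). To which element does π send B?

B is element number 2 of the domain, and entry number 2 of the one-line form is E, so π(B) = E.

E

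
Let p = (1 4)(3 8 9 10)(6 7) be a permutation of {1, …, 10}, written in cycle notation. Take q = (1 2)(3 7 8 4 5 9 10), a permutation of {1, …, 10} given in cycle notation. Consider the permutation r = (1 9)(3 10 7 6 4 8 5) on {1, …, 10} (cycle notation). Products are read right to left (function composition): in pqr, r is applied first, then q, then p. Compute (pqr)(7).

7

Chase 7: r(7) = 6; q(6) = 6; p(6) = 7. Hence (pqr)(7) = 7.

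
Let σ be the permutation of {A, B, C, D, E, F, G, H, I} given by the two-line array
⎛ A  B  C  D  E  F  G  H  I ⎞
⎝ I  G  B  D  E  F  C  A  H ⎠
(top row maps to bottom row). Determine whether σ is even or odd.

In disjoint-cycle form the cycle lengths are 3, 3, 1, 1, 1.
A cycle is odd iff its length is even; σ has 0 even-length cycles, so sgn(σ) = (−1)^0 and σ is even.

even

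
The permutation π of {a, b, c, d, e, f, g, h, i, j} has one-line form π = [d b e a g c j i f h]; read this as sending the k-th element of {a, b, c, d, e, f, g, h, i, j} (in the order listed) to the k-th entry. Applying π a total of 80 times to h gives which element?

Tracing h → i → … returns to h after 7 steps, so h lies in a 7-cycle (c e g j h i f).
Since the cycle has length 7, π^80 acts on it the same as π^3 (80 mod 7 = 3).
Stepping 3 places around the cycle: h → i → f → c.

c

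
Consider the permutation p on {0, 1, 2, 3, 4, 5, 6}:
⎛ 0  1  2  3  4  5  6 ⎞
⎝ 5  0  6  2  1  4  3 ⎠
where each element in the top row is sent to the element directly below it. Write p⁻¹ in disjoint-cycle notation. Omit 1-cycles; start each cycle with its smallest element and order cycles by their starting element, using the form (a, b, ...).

The cycle decomposition of p is (0, 5, 4, 1)(2, 6, 3).
Reversing each cycle (and rotating so the smallest element leads) gives p⁻¹ = (0, 1, 4, 5)(2, 3, 6).

(0, 1, 4, 5)(2, 3, 6)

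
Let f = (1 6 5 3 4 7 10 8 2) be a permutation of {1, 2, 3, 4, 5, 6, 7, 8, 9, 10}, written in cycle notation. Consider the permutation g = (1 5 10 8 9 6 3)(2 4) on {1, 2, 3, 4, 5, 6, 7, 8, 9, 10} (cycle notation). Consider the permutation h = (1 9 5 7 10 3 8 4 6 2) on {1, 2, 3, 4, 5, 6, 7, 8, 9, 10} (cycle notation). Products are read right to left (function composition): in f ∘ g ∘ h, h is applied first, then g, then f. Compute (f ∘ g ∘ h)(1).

(f ∘ g ∘ h)(1) = f(g(h(1))). h(1) = 9, then g(9) = 6, then f(6) = 5, so the result is 5.

5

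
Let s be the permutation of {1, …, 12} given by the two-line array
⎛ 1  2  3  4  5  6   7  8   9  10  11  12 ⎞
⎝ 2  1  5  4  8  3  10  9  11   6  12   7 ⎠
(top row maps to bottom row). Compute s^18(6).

6

Tracing 6 → 3 → … returns to 6 after 9 steps, so 6 lies in a 9-cycle (3, 5, 8, 9, 11, 12, 7, 10, 6).
Powers repeat with period 9 on this cycle, and 18 mod 9 = 0, so s^18(6) = s^0(6).
So s^18(6) = 6.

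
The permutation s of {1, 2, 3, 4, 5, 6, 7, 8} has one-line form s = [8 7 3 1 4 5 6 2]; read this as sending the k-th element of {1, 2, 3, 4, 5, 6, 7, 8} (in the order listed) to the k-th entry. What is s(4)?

1

4 is element number 4 of the domain, and entry number 4 of the one-line form is 1, so s(4) = 1.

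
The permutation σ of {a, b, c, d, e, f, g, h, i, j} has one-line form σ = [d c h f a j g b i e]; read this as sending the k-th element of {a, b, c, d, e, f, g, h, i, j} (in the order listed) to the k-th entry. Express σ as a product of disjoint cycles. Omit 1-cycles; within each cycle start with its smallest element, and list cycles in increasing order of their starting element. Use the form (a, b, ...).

From a: a → d → f → j → e → a, closing the cycle (a, d, f, j, e).
Repeating from the next unused element and collecting all non-trivial cycles gives (a, d, f, j, e)(b, c, h).

(a, d, f, j, e)(b, c, h)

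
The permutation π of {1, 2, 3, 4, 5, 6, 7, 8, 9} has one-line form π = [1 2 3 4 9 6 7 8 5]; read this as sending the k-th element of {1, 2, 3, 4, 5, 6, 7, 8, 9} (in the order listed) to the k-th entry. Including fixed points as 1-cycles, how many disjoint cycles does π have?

8

The cycle decomposition is (1)(2)(3)(4)(5 9)(6)(7)(8), which has 8 cycles (counting 1-cycles).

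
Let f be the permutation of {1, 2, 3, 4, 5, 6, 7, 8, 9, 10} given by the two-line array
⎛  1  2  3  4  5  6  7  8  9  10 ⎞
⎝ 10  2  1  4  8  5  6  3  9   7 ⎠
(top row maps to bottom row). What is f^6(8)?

Tracing 8 → 3 → … returns to 8 after 7 steps, so 8 lies in a 7-cycle (1 10 7 6 5 8 3).
Advancing 6 steps from 8: 8 → 3 → 1 → 10 → 7 → 6 → 5.

5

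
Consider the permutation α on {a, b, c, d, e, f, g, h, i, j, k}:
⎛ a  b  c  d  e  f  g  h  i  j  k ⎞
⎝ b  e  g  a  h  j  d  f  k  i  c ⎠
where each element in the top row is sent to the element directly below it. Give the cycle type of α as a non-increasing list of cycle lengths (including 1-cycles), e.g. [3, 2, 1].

The disjoint cycles are (a b e h f j i k c g d), with lengths 11 in non-increasing order.

[11]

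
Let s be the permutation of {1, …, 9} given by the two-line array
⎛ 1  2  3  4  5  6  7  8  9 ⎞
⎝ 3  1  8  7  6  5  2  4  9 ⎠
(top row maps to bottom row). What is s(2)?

1

The entry below 2 in the array is 1, so s(2) = 1.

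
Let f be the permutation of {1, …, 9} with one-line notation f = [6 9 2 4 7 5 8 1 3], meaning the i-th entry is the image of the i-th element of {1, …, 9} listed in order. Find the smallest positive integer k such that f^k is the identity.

Decomposing into disjoint cycles gives cycle lengths 5, 3, 1.
Since disjoint cycles commute, ord(f) = lcm(5, 3) = 15.

15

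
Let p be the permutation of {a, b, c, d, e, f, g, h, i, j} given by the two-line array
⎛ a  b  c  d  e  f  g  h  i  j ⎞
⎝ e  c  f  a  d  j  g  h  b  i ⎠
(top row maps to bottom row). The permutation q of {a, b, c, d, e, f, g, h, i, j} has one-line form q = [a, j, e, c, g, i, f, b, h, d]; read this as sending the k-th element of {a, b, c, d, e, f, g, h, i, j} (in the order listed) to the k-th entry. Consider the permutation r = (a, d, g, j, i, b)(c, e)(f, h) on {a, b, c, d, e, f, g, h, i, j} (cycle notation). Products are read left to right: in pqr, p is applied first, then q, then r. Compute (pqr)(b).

c

Apply the permutations in order: p(b) = c, then q(c) = e, then r(e) = c. So (pqr)(b) = c.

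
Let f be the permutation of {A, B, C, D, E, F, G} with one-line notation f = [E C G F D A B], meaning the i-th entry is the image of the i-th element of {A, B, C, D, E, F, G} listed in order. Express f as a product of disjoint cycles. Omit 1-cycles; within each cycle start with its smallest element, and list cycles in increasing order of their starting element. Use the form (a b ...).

From A: A → E → D → F → A, closing the cycle (A E D F).
Repeating from the next unused element and collecting all non-trivial cycles gives (A E D F)(B C G).

(A E D F)(B C G)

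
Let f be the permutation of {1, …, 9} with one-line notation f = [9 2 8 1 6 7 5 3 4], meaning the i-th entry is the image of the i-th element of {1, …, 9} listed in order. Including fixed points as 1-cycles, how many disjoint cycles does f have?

The cycle decomposition is (1, 9, 4)(2)(3, 8)(5, 6, 7), which has 4 cycles (counting 1-cycles).

4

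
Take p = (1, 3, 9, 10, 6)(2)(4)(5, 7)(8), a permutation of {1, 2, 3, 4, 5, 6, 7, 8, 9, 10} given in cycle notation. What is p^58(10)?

10 lies in the 5-cycle (1, 3, 9, 10, 6).
Since the cycle has length 5, p^58 acts on it the same as p^3 (58 mod 5 = 3).
Stepping 3 places around the cycle: 10 → 6 → 1 → 3.

3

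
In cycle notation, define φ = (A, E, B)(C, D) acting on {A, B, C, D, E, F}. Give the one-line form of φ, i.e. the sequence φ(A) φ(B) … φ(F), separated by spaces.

E A D C B F

Reading each image from the cycles: A↦E, B↦A, C↦D, D↦C, E↦B, F↦F.
Listing these in domain order gives E A D C B F.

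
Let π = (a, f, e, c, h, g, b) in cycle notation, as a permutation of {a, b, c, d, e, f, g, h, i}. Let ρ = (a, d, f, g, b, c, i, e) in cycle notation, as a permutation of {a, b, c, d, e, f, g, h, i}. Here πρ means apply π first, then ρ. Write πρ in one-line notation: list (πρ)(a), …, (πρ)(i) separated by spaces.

(πρ)(x) = ρ(π(x)). Computing each image: ρ(π(a)) = ρ(f) = g, ρ(π(b)) = ρ(a) = d, ρ(π(c)) = ρ(h) = h, ρ(π(d)) = ρ(d) = f, ρ(π(e)) = ρ(c) = i, ρ(π(f)) = ρ(e) = a, ρ(π(g)) = ρ(b) = c, ρ(π(h)) = ρ(g) = b, ρ(π(i)) = ρ(i) = e.
Hence πρ = [g d h f i a c b e].

g d h f i a c b e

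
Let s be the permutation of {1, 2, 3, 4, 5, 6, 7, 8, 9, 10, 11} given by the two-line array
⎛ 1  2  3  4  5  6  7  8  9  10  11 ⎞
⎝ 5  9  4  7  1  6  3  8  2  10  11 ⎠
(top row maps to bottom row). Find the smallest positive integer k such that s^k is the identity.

6

Decomposing into disjoint cycles gives cycle lengths 3, 2, 2, 1, 1, 1, 1.
Since disjoint cycles commute, ord(s) = lcm(3, 2, 2) = 6.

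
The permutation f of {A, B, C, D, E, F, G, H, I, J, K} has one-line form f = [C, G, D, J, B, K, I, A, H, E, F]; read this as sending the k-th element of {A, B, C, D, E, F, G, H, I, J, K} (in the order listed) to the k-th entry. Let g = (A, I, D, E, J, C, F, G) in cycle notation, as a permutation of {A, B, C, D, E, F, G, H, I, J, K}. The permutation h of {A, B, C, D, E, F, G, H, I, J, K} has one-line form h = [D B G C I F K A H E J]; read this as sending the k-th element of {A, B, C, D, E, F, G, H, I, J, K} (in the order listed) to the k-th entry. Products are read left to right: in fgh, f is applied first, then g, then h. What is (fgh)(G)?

Chase G: f(G) = I; g(I) = D; h(D) = C. Hence (fgh)(G) = C.

C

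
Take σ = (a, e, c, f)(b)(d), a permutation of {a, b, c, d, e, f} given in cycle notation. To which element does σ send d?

The 1-cycle (d) fixes d, so σ(d) = d.

d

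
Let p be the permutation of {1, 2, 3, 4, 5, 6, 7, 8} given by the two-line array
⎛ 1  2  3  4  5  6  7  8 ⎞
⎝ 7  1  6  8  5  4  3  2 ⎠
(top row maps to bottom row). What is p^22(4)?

8

Tracing 4 → 8 → … returns to 4 after 7 steps, so 4 lies in a 7-cycle (1, 7, 3, 6, 4, 8, 2).
Since the cycle has length 7, p^22 acts on it the same as p^1 (22 mod 7 = 1).
Stepping 1 place around the cycle: 4 → 8.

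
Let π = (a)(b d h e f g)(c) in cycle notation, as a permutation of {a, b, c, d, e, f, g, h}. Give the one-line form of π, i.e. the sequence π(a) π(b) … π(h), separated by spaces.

Each element maps to the next entry in its cycle (wrapping to the front): a→a, b→d, c→c, d→h, e→f, f→g, g→b, h→e.
Listing these in domain order gives a d c h f g b e.

a d c h f g b e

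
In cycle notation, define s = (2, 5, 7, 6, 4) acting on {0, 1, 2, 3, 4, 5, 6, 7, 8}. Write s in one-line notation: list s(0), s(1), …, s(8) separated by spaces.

Each element maps to the next entry in its cycle (wrapping to the front): 0→0, 1→1, 2→5, 3→3, 4→2, 5→7, 6→4, 7→6, 8→8.
Listing these in domain order gives 0 1 5 3 2 7 4 6 8.

0 1 5 3 2 7 4 6 8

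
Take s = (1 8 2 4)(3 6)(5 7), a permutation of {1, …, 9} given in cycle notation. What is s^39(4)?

2

4 lies in the 4-cycle (1 8 2 4).
On a 4-cycle, s^4 is the identity, so s^39 = s^3 there (39 ≡ 3 mod 4).
Advancing 3 steps from 4: 4 → 1 → 8 → 2.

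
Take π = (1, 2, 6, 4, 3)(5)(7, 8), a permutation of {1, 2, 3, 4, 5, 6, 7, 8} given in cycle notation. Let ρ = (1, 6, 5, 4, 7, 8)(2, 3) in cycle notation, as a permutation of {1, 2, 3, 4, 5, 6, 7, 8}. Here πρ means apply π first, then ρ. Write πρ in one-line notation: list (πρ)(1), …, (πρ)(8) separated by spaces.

(πρ)(x) = ρ(π(x)). Computing each image: ρ(π(1)) = ρ(2) = 3, ρ(π(2)) = ρ(6) = 5, ρ(π(3)) = ρ(1) = 6, ρ(π(4)) = ρ(3) = 2, ρ(π(5)) = ρ(5) = 4, ρ(π(6)) = ρ(4) = 7, ρ(π(7)) = ρ(8) = 1, ρ(π(8)) = ρ(7) = 8.
Hence πρ = [3 5 6 2 4 7 1 8].

3 5 6 2 4 7 1 8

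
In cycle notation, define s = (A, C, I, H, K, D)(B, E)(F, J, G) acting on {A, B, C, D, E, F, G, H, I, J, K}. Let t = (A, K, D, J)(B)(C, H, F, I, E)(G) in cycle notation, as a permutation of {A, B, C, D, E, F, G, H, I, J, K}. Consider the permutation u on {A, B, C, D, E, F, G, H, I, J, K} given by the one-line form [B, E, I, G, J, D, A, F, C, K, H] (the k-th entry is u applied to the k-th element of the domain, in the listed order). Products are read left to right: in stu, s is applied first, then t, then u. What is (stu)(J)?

(stu)(J) = u(t(s(J))). s(J) = G, then t(G) = G, then u(G) = A, so the result is A.

A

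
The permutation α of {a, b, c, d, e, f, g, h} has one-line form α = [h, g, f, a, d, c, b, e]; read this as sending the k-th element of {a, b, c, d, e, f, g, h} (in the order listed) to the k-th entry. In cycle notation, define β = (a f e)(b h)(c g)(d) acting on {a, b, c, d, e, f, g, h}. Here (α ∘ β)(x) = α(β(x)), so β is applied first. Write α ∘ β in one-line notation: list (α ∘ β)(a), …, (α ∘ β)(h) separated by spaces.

(α ∘ β)(x) = α(β(x)). Computing each image: α(β(a)) = α(f) = c, α(β(b)) = α(h) = e, α(β(c)) = α(g) = b, α(β(d)) = α(d) = a, α(β(e)) = α(a) = h, α(β(f)) = α(e) = d, α(β(g)) = α(c) = f, α(β(h)) = α(b) = g.
Hence α ∘ β = [c e b a h d f g].

c e b a h d f g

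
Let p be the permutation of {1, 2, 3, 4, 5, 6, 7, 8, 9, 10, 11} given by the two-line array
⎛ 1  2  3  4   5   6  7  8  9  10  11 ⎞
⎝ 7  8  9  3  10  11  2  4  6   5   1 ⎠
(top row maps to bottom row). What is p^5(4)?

1

Tracing 4 → 3 → … returns to 4 after 9 steps, so 4 lies in a 9-cycle (1, 7, 2, 8, 4, 3, 9, 6, 11).
Stepping 5 places around the cycle: 4 → 3 → 9 → 6 → 11 → 1.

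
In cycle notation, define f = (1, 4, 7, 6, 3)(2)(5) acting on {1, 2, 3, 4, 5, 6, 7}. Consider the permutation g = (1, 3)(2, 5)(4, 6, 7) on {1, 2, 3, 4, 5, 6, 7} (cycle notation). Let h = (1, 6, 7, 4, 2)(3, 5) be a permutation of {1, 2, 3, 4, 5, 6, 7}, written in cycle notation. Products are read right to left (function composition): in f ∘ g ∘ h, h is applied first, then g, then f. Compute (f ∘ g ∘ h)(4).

5

(f ∘ g ∘ h)(4) = f(g(h(4))). h(4) = 2, then g(2) = 5, then f(5) = 5, so the result is 5.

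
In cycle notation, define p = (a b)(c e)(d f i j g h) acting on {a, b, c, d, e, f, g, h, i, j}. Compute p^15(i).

h

i lies in the 6-cycle (d f i j g h).
On a 6-cycle, p^6 is the identity, so p^15 = p^3 there (15 ≡ 3 mod 6).
Stepping 3 places around the cycle: i → j → g → h.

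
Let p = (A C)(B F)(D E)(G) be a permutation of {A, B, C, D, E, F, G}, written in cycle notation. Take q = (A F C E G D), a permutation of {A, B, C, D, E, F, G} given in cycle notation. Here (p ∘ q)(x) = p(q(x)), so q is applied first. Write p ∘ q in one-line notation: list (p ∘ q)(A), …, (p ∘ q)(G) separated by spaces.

B F D C G A E

For each element, apply q then p: A → F → B; B → B → F; C → E → D; D → A → C; E → G → G; F → C → A; G → D → E.
So p ∘ q in one-line form is B F D C G A E.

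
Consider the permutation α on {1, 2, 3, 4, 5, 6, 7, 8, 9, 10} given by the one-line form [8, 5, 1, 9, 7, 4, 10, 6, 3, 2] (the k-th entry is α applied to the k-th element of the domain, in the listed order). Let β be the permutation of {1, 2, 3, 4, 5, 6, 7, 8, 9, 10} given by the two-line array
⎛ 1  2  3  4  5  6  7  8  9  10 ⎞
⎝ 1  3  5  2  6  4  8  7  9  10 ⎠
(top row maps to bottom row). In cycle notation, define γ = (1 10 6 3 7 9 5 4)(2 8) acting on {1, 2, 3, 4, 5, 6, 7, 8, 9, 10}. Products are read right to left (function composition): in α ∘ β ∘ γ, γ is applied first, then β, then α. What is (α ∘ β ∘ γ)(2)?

10

Apply the permutations in order: γ(2) = 8, then β(8) = 7, then α(7) = 10. So (α ∘ β ∘ γ)(2) = 10.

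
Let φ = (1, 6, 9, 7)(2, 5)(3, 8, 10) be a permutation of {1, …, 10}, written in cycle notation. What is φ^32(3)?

10

3 lies in the 3-cycle (3, 8, 10).
Powers repeat with period 3 on this cycle, and 32 mod 3 = 2, so φ^32(3) = φ^2(3).
Stepping 2 places around the cycle: 3 → 8 → 10.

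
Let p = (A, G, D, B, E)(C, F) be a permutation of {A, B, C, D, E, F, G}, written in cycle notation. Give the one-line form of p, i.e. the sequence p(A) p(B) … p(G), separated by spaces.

G E F B A C D

Each element maps to the next entry in its cycle (wrapping to the front): A→G, B→E, C→F, D→B, E→A, F→C, G→D.
So the one-line form is G E F B A C D.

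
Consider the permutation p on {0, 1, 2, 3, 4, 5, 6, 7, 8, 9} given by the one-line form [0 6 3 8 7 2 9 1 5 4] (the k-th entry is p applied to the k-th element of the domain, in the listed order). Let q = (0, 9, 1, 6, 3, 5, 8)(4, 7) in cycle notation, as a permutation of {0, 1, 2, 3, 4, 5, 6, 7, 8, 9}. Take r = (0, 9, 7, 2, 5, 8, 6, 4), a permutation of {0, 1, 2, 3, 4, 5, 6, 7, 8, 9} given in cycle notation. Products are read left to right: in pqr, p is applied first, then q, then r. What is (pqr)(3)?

9

Apply the permutations in order: p(3) = 8, then q(8) = 0, then r(0) = 9. So (pqr)(3) = 9.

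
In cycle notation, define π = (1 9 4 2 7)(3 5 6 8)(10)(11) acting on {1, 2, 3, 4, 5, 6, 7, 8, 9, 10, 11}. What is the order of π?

The disjoint cycles have lengths 5, 4, 1, 1.
Since disjoint cycles commute, ord(π) = lcm(5, 4) = 20.

20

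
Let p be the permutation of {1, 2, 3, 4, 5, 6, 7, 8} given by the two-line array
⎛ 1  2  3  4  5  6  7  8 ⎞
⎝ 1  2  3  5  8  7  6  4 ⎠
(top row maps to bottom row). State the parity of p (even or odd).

In disjoint-cycle form the cycle lengths are 3, 2, 1, 1, 1.
A cycle of length ℓ contributes ℓ−1 transpositions, so p is a product of 2 + 1 = 3 transpositions — odd.

odd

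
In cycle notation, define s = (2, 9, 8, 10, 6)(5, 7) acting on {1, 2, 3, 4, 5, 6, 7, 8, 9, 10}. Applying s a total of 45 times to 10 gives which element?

10 lies in the 5-cycle (2, 9, 8, 10, 6).
On a 5-cycle, s^5 is the identity, so s^45 = s^0 there (45 ≡ 0 mod 5).
So s^45(10) = 10.

10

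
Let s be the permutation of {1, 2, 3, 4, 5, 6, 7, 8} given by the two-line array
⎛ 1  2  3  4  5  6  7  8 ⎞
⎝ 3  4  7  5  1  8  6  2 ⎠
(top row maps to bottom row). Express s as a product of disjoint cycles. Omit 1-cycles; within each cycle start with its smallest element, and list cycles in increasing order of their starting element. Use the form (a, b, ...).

(1, 3, 7, 6, 8, 2, 4, 5)

From 1: 1 → 3 → 7 → 6 → 8 → 2 → 4 → 5 → 1, closing the cycle (1, 3, 7, 6, 8, 2, 4, 5).
Continuing from each remaining unvisited element yields (1, 3, 7, 6, 8, 2, 4, 5).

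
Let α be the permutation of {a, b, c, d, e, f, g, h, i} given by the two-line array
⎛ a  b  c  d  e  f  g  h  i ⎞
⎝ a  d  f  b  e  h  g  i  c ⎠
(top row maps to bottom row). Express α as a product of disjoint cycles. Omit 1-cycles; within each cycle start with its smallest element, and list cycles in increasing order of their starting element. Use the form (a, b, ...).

Start at b and follow images: b → d → b, giving the cycle (b, d).
Continuing from each remaining unvisited element yields (b, d)(c, f, h, i).

(b, d)(c, f, h, i)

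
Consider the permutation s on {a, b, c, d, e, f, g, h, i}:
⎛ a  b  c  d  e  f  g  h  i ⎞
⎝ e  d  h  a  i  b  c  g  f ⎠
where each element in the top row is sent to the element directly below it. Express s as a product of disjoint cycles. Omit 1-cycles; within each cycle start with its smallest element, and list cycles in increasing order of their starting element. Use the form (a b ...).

(a e i f b d)(c h g)

From a: a → e → i → f → b → d → a, closing the cycle (a e i f b d).
Continuing from each remaining unvisited element yields (a e i f b d)(c h g).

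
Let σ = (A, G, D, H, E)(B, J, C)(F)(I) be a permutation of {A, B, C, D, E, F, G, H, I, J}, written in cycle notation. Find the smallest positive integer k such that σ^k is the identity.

The cycle type of σ is (5, 3, 1, 1).
The order of σ is the least common multiple of its cycle lengths: lcm(5, 3) = 15.

15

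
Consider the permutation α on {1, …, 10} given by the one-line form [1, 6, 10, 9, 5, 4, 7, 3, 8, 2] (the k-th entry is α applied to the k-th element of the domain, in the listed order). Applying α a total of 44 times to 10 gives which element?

6

Tracing 10 → 2 → … returns to 10 after 7 steps, so 10 lies in a 7-cycle (2, 6, 4, 9, 8, 3, 10).
On a 7-cycle, α^7 is the identity, so α^44 = α^2 there (44 ≡ 2 mod 7).
Advancing 2 steps from 10: 10 → 2 → 6.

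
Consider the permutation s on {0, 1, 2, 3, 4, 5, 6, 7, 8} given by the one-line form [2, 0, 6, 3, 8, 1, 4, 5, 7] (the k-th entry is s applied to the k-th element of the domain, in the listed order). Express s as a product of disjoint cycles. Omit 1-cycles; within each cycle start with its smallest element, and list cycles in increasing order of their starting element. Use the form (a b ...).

Start at 0 and follow images: 0 → 2 → 6 → 4 → 8 → 7 → 5 → 1 → 0, giving the cycle (0 2 6 4 8 7 5 1).
Continuing from each remaining unvisited element yields (0 2 6 4 8 7 5 1).

(0 2 6 4 8 7 5 1)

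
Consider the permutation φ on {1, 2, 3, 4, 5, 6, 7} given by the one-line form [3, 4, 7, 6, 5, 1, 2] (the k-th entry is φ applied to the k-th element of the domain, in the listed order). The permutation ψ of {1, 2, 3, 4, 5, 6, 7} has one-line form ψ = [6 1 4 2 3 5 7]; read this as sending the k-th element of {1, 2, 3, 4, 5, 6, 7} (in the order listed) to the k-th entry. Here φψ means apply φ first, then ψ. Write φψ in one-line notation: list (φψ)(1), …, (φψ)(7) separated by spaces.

For each element, apply φ then ψ: 1 → 3 → 4; 2 → 4 → 2; 3 → 7 → 7; 4 → 6 → 5; 5 → 5 → 3; 6 → 1 → 6; 7 → 2 → 1.
Collecting the images, φψ = [4 2 7 5 3 6 1].

4 2 7 5 3 6 1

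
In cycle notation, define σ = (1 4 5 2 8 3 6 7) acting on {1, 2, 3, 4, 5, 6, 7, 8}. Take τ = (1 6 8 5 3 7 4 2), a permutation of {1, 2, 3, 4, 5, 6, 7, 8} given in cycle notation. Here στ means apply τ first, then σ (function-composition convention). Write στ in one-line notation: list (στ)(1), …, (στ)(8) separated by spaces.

7 4 1 8 6 3 5 2

For each element, apply τ then σ: 1 → 6 → 7; 2 → 1 → 4; 3 → 7 → 1; 4 → 2 → 8; 5 → 3 → 6; 6 → 8 → 3; 7 → 4 → 5; 8 → 5 → 2.
Collecting the images, στ = [7 4 1 8 6 3 5 2].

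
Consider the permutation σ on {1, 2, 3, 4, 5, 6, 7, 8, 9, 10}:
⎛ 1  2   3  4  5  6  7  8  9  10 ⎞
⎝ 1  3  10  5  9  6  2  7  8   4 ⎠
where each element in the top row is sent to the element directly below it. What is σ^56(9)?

Tracing 9 → 8 → … returns to 9 after 8 steps, so 9 lies in an 8-cycle (2, 3, 10, 4, 5, 9, 8, 7).
Powers repeat with period 8 on this cycle, and 56 mod 8 = 0, so σ^56(9) = σ^0(9).
So σ^56(9) = 9.

9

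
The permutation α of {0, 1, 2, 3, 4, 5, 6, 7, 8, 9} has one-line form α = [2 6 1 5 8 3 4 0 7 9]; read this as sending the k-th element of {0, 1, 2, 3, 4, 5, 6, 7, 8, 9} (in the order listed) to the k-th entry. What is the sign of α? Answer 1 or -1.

In disjoint-cycle form the cycle lengths are 7, 2, 1.
A cycle is odd iff its length is even; α has 1 even-length cycle, so sgn(α) = (−1)^1 and α is odd.

-1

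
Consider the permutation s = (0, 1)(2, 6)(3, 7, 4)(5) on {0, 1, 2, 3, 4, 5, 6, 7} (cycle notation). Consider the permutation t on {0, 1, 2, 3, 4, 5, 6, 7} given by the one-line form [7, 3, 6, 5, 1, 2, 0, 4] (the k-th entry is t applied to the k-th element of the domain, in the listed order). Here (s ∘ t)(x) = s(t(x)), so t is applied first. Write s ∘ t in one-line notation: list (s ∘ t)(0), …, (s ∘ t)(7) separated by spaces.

(s ∘ t)(x) = s(t(x)). Computing each image: s(t(0)) = s(7) = 4, s(t(1)) = s(3) = 7, s(t(2)) = s(6) = 2, s(t(3)) = s(5) = 5, s(t(4)) = s(1) = 0, s(t(5)) = s(2) = 6, s(t(6)) = s(0) = 1, s(t(7)) = s(4) = 3.
Hence s ∘ t = [4 7 2 5 0 6 1 3].

4 7 2 5 0 6 1 3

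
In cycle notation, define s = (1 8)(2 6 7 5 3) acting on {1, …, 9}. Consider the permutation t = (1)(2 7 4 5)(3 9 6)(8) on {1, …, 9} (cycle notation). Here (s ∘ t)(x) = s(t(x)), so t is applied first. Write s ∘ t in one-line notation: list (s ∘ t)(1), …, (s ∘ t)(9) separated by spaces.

(s ∘ t)(x) = s(t(x)). Computing each image: s(t(1)) = s(1) = 8, s(t(2)) = s(7) = 5, s(t(3)) = s(9) = 9, s(t(4)) = s(5) = 3, s(t(5)) = s(2) = 6, s(t(6)) = s(3) = 2, s(t(7)) = s(4) = 4, s(t(8)) = s(8) = 1, s(t(9)) = s(6) = 7.
Hence s ∘ t = [8 5 9 3 6 2 4 1 7].

8 5 9 3 6 2 4 1 7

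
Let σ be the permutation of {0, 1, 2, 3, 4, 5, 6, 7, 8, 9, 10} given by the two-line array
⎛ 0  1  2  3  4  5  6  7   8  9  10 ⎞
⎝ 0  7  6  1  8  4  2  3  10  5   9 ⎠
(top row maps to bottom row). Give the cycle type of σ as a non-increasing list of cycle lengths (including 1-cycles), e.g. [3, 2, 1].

The disjoint cycles are (0)(1, 7, 3)(2, 6)(4, 8, 10, 9, 5), with lengths 5, 3, 2, 1 in non-increasing order.

[5, 3, 2, 1]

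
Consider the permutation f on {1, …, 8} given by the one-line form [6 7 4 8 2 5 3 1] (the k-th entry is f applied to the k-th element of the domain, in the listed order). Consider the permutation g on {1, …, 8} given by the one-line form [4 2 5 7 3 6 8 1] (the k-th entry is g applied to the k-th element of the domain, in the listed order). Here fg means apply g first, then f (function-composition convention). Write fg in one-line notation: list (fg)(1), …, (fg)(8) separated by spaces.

(fg)(x) = f(g(x)). Computing each image: f(g(1)) = f(4) = 8, f(g(2)) = f(2) = 7, f(g(3)) = f(5) = 2, f(g(4)) = f(7) = 3, f(g(5)) = f(3) = 4, f(g(6)) = f(6) = 5, f(g(7)) = f(8) = 1, f(g(8)) = f(1) = 6.
Hence fg = [8 7 2 3 4 5 1 6].

8 7 2 3 4 5 1 6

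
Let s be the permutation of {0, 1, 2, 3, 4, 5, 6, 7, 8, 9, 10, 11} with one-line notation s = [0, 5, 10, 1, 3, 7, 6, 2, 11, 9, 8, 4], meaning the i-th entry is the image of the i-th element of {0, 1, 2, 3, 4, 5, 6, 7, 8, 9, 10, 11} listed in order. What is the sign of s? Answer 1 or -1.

1

In disjoint-cycle form the cycle lengths are 9, 1, 1, 1.
A cycle of length ℓ contributes ℓ−1 transpositions, so s is a product of 8 transpositions — even.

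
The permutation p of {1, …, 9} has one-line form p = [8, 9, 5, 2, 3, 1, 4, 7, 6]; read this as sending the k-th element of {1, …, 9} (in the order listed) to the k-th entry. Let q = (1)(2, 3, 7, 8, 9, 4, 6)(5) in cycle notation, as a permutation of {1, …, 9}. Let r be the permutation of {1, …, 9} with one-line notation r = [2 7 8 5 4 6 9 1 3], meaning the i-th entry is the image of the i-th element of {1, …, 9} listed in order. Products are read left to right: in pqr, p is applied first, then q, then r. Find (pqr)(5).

Chase 5: p(5) = 3; q(3) = 7; r(7) = 9. Hence (pqr)(5) = 9.

9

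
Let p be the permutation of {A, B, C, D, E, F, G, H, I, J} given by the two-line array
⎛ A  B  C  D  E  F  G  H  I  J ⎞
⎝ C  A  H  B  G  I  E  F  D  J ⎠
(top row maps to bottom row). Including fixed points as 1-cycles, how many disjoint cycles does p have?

3

The cycle decomposition is (A, C, H, F, I, D, B)(E, G)(J), which has 3 cycles (counting 1-cycles).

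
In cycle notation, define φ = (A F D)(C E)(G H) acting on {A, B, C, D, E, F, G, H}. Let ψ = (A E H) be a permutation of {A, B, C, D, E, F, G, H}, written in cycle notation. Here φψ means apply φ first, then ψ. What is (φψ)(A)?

φ(A) = F, then ψ(F) = F; composing gives (φψ)(A) = F.

F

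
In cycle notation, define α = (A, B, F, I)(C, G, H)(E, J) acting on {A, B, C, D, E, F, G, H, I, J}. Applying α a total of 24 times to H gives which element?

H lies in the 3-cycle (C, G, H).
Since the cycle has length 3, α^24 acts on it the same as α^0 (24 mod 3 = 0).
So α^24(H) = H.

H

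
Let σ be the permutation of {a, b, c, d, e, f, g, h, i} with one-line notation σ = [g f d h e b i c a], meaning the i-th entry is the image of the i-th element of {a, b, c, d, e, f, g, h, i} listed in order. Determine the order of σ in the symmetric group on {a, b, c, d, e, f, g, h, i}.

6

Writing σ as disjoint cycles, the cycle lengths are 3, 3, 2, 1.
The order of σ is the least common multiple of its cycle lengths: lcm(3, 3, 2) = 6.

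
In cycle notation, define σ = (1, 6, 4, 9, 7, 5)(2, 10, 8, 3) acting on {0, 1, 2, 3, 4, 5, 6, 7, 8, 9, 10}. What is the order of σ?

The disjoint cycles have lengths 6, 4, 1.
The order is lcm(6, 4) = 12.

12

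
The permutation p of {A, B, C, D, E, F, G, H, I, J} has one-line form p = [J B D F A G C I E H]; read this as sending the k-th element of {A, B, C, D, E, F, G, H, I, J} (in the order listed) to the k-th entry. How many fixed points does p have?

1

The fixed points (elements with p(x) = x) are {B}, so there is 1.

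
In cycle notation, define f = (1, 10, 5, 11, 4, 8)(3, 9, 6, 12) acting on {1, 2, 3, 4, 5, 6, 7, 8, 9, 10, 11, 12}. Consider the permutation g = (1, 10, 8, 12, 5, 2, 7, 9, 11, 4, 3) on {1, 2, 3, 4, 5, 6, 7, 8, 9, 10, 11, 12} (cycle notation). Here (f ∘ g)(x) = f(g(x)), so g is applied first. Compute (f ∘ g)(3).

(f ∘ g)(3) = f(g(3)). g(3) = 1, then f(1) = 10. So (f ∘ g)(3) = 10.

10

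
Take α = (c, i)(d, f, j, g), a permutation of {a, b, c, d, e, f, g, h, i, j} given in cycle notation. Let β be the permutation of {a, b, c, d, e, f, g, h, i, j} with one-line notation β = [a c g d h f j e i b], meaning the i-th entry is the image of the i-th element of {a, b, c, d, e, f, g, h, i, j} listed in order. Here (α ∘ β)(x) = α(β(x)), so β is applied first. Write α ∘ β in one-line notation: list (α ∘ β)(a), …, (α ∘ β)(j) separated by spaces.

Chase each element through β then α: a → a → a; b → c → i; c → g → d; d → d → f; e → h → h; f → f → j; g → j → g; h → e → e; i → i → c; j → b → b.
Collecting the images, α ∘ β = [a i d f h j g e c b].

a i d f h j g e c b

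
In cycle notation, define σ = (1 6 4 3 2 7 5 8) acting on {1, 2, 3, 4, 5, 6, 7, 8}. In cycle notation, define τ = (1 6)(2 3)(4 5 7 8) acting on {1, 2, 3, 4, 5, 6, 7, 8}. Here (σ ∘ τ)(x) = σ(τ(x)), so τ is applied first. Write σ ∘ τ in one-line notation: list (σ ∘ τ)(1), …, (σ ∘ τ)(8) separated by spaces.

(σ ∘ τ)(x) = σ(τ(x)). Computing each image: σ(τ(1)) = σ(6) = 4, σ(τ(2)) = σ(3) = 2, σ(τ(3)) = σ(2) = 7, σ(τ(4)) = σ(5) = 8, σ(τ(5)) = σ(7) = 5, σ(τ(6)) = σ(1) = 6, σ(τ(7)) = σ(8) = 1, σ(τ(8)) = σ(4) = 3.
Hence σ ∘ τ = [4 2 7 8 5 6 1 3].

4 2 7 8 5 6 1 3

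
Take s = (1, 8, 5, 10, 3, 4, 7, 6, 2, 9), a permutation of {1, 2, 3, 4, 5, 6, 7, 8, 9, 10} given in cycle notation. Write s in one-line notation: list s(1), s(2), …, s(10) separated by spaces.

8 9 4 7 10 2 6 5 1 3

Image by image: 1→8, 2→9, 3→4, 4→7, 5→10, 6→2, 7→6, 8→5, 9→1, 10→3.
So the one-line form is 8 9 4 7 10 2 6 5 1 3.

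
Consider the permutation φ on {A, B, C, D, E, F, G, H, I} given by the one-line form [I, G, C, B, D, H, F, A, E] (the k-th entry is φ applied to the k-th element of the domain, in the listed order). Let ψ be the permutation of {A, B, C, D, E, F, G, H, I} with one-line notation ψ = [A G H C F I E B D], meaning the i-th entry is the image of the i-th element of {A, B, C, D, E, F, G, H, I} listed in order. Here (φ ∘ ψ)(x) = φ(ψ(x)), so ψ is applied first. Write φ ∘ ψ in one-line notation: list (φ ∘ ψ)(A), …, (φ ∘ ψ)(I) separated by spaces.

For each element, apply ψ then φ: A → A → I; B → G → F; C → H → A; D → C → C; E → F → H; F → I → E; G → E → D; H → B → G; I → D → B.
Collecting the images, φ ∘ ψ = [I F A C H E D G B].

I F A C H E D G B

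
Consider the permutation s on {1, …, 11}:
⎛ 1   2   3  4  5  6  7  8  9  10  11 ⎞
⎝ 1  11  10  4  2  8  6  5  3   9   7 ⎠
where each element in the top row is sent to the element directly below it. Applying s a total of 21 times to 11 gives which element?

8

Tracing 11 → 7 → … returns to 11 after 6 steps, so 11 lies in a 6-cycle (2 11 7 6 8 5).
Since the cycle has length 6, s^21 acts on it the same as s^3 (21 mod 6 = 3).
Stepping 3 places around the cycle: 11 → 7 → 6 → 8.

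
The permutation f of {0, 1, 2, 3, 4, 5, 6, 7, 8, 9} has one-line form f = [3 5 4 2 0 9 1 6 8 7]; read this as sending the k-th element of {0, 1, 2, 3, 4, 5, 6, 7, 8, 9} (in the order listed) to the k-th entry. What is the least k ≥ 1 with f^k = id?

20

Writing f as disjoint cycles, the cycle lengths are 5, 4, 1.
Since disjoint cycles commute, ord(f) = lcm(5, 4) = 20.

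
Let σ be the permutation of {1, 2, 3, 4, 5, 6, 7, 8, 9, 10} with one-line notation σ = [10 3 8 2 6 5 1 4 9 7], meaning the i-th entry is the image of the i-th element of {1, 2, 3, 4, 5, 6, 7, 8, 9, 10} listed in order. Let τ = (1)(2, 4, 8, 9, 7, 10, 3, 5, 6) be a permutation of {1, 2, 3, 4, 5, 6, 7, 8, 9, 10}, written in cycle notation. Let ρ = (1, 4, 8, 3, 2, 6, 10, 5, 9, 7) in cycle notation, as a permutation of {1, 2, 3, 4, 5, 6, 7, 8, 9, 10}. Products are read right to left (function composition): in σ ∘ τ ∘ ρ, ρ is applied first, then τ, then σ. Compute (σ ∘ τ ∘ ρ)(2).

3

Chase 2: ρ(2) = 6; τ(6) = 2; σ(2) = 3. Hence (σ ∘ τ ∘ ρ)(2) = 3.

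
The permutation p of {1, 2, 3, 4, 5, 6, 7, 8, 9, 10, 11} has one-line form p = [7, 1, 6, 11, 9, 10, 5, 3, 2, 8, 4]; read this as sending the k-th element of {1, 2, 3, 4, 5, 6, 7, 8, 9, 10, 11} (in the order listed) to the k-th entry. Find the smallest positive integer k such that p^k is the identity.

20

Writing p as disjoint cycles, the cycle lengths are 5, 4, 2.
The order is lcm(5, 4, 2) = 20.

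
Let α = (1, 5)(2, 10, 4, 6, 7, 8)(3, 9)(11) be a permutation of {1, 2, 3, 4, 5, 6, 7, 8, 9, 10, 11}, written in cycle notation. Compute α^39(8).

8 lies in the 6-cycle (2, 10, 4, 6, 7, 8).
Since the cycle has length 6, α^39 acts on it the same as α^3 (39 mod 6 = 3).
Stepping 3 places around the cycle: 8 → 2 → 10 → 4.

4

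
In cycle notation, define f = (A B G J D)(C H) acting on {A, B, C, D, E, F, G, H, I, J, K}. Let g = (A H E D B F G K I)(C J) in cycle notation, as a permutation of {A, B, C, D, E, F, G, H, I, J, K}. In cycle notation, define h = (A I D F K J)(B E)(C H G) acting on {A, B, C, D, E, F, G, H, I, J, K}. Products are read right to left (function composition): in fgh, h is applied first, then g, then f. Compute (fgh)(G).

D

(fgh)(G) = f(g(h(G))). h(G) = C, then g(C) = J, then f(J) = D, so the result is D.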